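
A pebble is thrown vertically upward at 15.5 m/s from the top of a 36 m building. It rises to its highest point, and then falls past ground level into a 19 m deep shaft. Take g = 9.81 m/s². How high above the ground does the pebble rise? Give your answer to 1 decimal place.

Phase 1 (rising): v₀ = 15.5 m/s, a = -9.81 m/s².
v = v₀ + at → t = (0 − 15.5) / -9.81 = 1.58 s
v² = v₀² + 2aΔx → Δx = (0² − 15.5²)/(2·-9.81) = 12.2 m
Maximum height = 36 + 12.2 = 48.2 m

48.2 m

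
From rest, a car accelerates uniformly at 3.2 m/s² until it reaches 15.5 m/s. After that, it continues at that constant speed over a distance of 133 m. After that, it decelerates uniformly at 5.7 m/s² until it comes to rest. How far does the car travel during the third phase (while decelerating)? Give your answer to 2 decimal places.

Phase 1 (accelerating): v₀ = 0 m/s, a = 3.2 m/s².
v = v₀ + at → t = (15.5 − 0) / 3.2 = 4.84 s
v² = v₀² + 2aΔx → Δx = (15.5² − 0²)/(2·3.2) = 37.5 m

Phase 2 (constant speed): v₀ = 15.5 m/s, a = 0 m/s².
Constant speed: t = d/v = 133/15.5 = 8.58 s

Phase 3 (decelerating): v₀ = 15.5 m/s, a = -5.7 m/s².
v = v₀ + at → t = (0 − 15.5) / -5.7 = 2.72 s
v² = v₀² + 2aΔx → Δx = (0² − 15.5²)/(2·-5.7) = 21.1 m
Distance in phase 3 = 21.1 m

21.07 m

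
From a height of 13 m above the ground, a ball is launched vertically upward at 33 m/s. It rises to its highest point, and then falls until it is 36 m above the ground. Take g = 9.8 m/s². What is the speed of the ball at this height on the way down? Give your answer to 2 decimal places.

Phase 1 (rising): v₀ = 33.0 m/s, a = -9.8 m/s².
v = v₀ + at → t = (0 − 33.0) / -9.8 = 3.37 s
v² = v₀² + 2aΔx → Δx = (0² − 33.0²)/(2·-9.8) = 55.6 m

Phase 2 (falling): v₀ = 0 m/s, a = -9.8 m/s².
Falls 32.6 m from rest: t = √(2·32.6/9.8) = 2.58 s; v = g·t = 25.3 m/s.
Final speed = 25.3 m/s

25.26 m/s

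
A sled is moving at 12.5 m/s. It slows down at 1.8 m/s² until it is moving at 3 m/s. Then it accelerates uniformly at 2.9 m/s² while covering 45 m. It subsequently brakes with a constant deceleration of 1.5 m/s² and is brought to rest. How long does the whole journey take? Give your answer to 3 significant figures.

Phase 1 (decelerating): v₀ = 12.5 m/s, a = -1.8 m/s².
v = v₀ + at → t = (3 − 12.5) / -1.8 = 5.28 s
v² = v₀² + 2aΔx → Δx = (3² − 12.5²)/(2·-1.8) = 40.9 m

Phase 2 (accelerating): v₀ = 3.00 m/s, a = 2.9 m/s².
v² = v₀² + 2aΔx = 3.00² + 2·2.9·45 = 270 → v = 16.4 m/s
t = (v − v₀)/a = (16.4 − 3.00)/2.9 = 4.63 s

Phase 3 (decelerating): v₀ = 16.4 m/s, a = -1.5 m/s².
v = v₀ + at → t = (0 − 16.4) / -1.5 = 11.0 s
v² = v₀² + 2aΔx → Δx = (0² − 16.4²)/(2·-1.5) = 90.0 m
Total time = 5.28 + 4.63 + 11.0 = 20.9 s

20.9 s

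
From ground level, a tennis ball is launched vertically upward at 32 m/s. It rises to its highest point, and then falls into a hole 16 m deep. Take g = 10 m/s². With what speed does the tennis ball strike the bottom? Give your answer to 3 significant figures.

36.7 m/s

Phase 1 (rising): v₀ = 32.0 m/s, a = -10 m/s².
v = v₀ + at → t = (0 − 32.0) / -10 = 3.20 s
v² = v₀² + 2aΔx → Δx = (0² − 32.0²)/(2·-10) = 51.2 m

Phase 2 (falling): v₀ = 0 m/s, a = -10 m/s².
Falls 67.2 m from rest: t = √(2·67.2/10) = 3.67 s; v = g·t = 36.7 m/s.
Final speed = 36.7 m/s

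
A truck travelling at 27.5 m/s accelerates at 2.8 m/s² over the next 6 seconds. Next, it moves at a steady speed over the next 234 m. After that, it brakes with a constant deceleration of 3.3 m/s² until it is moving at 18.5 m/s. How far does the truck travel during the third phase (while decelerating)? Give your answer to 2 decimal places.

245.49 m

Phase 1 (accelerating): v₀ = 27.5 m/s, a = 2.8 m/s².
v = v₀ + at = 27.5 + (2.8)(6) = 44.3 m/s
Δx = v₀t + ½at² = 27.5·6 + 0.5·2.8·6² = 215 m

Phase 2 (constant speed): v₀ = 44.3 m/s, a = 0 m/s².
Constant speed: t = d/v = 234/44.3 = 5.28 s

Phase 3 (decelerating): v₀ = 44.3 m/s, a = -3.3 m/s².
v = v₀ + at → t = (18.5 − 44.3) / -3.3 = 7.82 s
v² = v₀² + 2aΔx → Δx = (18.5² − 44.3²)/(2·-3.3) = 245 m
Distance in phase 3 = 245 m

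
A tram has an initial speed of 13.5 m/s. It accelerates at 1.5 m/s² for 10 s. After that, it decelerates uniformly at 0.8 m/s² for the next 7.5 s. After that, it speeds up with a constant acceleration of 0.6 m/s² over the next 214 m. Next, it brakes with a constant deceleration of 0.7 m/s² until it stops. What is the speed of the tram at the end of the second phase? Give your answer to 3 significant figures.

Phase 1 (accelerating): v₀ = 13.5 m/s, a = 1.5 m/s².
v = v₀ + at = 13.5 + (1.5)(10) = 28.5 m/s
Δx = v₀t + ½at² = 13.5·10 + 0.5·1.5·10² = 210 m

Phase 2 (decelerating): v₀ = 28.5 m/s, a = -0.8 m/s².
v = v₀ + at = 28.5 + (-0.8)(7.5) = 22.5 m/s
Δx = v₀t + ½at² = 28.5·7.5 + 0.5·-0.8·7.5² = 191 m
Speed at end of phase 2 = 22.5 m/s

22.5 m/s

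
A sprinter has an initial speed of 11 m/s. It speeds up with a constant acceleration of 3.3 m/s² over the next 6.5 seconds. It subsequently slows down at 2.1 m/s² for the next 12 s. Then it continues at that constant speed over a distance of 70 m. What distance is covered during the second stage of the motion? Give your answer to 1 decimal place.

Phase 1 (accelerating): v₀ = 11.0 m/s, a = 3.3 m/s².
v = v₀ + at = 11.0 + (3.3)(6.5) = 32.5 m/s
Δx = v₀t + ½at² = 11.0·6.5 + 0.5·3.3·6.5² = 141 m

Phase 2 (decelerating): v₀ = 32.5 m/s, a = -2.1 m/s².
v = v₀ + at = 32.5 + (-2.1)(12) = 7.25 m/s
Δx = v₀t + ½at² = 32.5·12 + 0.5·-2.1·12² = 238 m
Distance in phase 2 = 238 m

238.2 m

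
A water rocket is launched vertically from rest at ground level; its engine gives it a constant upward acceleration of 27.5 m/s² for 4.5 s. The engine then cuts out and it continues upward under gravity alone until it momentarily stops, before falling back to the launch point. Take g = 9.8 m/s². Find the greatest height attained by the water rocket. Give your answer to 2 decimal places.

Phase 1 (powered ascent): v₀ = 0 m/s, a = 27.5 m/s².
v = v₀ + at = 0 + (27.5)(4.5) = 124 m/s
Δx = v₀t + ½at² = 0·4.5 + 0.5·27.5·4.5² = 278 m

Phase 2 (coasting upward): v₀ = 124 m/s, a = -9.8 m/s².
v = v₀ + at → t = (0 − 124) / -9.8 = 12.6 s
v² = v₀² + 2aΔx → Δx = (0² − 124²)/(2·-9.8) = 781 m
Maximum height = 278 + 781 = 1060 m

1059.77 m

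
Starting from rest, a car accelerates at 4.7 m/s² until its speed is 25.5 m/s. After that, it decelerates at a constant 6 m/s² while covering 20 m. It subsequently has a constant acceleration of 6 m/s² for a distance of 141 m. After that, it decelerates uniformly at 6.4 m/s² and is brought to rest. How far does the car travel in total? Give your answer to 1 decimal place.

394.4 m

Phase 1 (accelerating): v₀ = 0 m/s, a = 4.7 m/s².
v = v₀ + at → t = (25.5 − 0) / 4.7 = 5.43 s
v² = v₀² + 2aΔx → Δx = (25.5² − 0²)/(2·4.7) = 69.2 m

Phase 2 (decelerating): v₀ = 25.5 m/s, a = -6 m/s².
v² = v₀² + 2aΔx = 25.5² + 2·-6·20 = 410 → v = 20.3 m/s
t = (v − v₀)/a = (20.3 − 25.5)/-6 = 0.874 s

Phase 3 (accelerating): v₀ = 20.3 m/s, a = 6 m/s².
v² = v₀² + 2aΔx = 20.3² + 2·6·141 = 2100 → v = 45.9 m/s
t = (v − v₀)/a = (45.9 − 20.3)/6 = 4.27 s

Phase 4 (decelerating): v₀ = 45.9 m/s, a = -6.4 m/s².
v = v₀ + at → t = (0 − 45.9) / -6.4 = 7.16 s
v² = v₀² + 2aΔx → Δx = (0² − 45.9²)/(2·-6.4) = 164 m
Total distance = 69.2 + 20.0 + 141 + 164 = 394 m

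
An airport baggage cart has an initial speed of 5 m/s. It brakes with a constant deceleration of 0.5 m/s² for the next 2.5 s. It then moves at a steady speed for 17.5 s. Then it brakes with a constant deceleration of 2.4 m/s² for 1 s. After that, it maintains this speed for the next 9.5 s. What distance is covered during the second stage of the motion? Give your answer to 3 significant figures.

65.6 m

Phase 1 (decelerating): v₀ = 5.00 m/s, a = -0.5 m/s².
v = v₀ + at = 5.00 + (-0.5)(2.5) = 3.75 m/s
Δx = v₀t + ½at² = 5.00·2.5 + 0.5·-0.5·2.5² = 10.9 m

Phase 2 (constant speed): v₀ = 3.75 m/s, a = 0 m/s².
v = v₀ + at = 3.75 + (0)(17.5) = 3.75 m/s
Δx = v₀t + ½at² = 3.75·17.5 + 0.5·0·17.5² = 65.6 m
Distance in phase 2 = 65.6 m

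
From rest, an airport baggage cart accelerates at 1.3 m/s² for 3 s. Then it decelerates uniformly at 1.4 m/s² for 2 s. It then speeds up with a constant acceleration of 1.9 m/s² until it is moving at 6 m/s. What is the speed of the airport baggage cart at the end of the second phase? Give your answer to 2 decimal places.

Phase 1 (accelerating): v₀ = 0 m/s, a = 1.3 m/s².
v = v₀ + at = 0 + (1.3)(3) = 3.90 m/s
Δx = v₀t + ½at² = 0·3 + 0.5·1.3·3² = 5.85 m

Phase 2 (decelerating): v₀ = 3.90 m/s, a = -1.4 m/s².
v = v₀ + at = 3.90 + (-1.4)(2) = 1.10 m/s
Δx = v₀t + ½at² = 3.90·2 + 0.5·-1.4·2² = 5.00 m
Speed at end of phase 2 = 1.10 m/s

1.10 m/s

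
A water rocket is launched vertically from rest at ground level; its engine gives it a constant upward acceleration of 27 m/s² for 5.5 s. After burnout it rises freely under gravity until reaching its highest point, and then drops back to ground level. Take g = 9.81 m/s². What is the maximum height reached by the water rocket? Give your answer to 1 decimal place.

1532.3 m

Phase 1 (powered ascent): v₀ = 0 m/s, a = 27 m/s².
v = v₀ + at = 0 + (27)(5.5) = 148 m/s
Δx = v₀t + ½at² = 0·5.5 + 0.5·27·5.5² = 408 m

Phase 2 (coasting upward): v₀ = 148 m/s, a = -9.81 m/s².
v = v₀ + at → t = (0 − 148) / -9.81 = 15.1 s
v² = v₀² + 2aΔx → Δx = (0² − 148²)/(2·-9.81) = 1120 m
Maximum height = 408 + 1120 = 1530 m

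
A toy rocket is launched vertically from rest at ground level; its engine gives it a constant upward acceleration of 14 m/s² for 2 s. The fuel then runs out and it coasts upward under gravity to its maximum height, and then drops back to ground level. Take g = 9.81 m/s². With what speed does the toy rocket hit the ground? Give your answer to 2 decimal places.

36.52 m/s

Phase 1 (powered ascent): v₀ = 0 m/s, a = 14 m/s².
v = v₀ + at = 0 + (14)(2) = 28.0 m/s
Δx = v₀t + ½at² = 0·2 + 0.5·14·2² = 28.0 m

Phase 2 (coasting upward): v₀ = 28.0 m/s, a = -9.81 m/s².
v = v₀ + at → t = (0 − 28.0) / -9.81 = 2.85 s
v² = v₀² + 2aΔx → Δx = (0² − 28.0²)/(2·-9.81) = 40.0 m

Phase 3 (free fall): v₀ = 0 m/s, a = -9.81 m/s².
Falls 68.0 m from rest: t = √(2·68.0/9.81) = 3.72 s; v = g·t = 36.5 m/s.
Impact speed = 36.5 m/s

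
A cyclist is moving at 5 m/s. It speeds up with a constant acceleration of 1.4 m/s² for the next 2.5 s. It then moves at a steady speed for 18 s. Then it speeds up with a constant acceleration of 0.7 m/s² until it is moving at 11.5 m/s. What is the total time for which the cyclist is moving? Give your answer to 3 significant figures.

Phase 1 (accelerating): v₀ = 5.00 m/s, a = 1.4 m/s².
v = v₀ + at = 5.00 + (1.4)(2.5) = 8.50 m/s
Δx = v₀t + ½at² = 5.00·2.5 + 0.5·1.4·2.5² = 16.9 m

Phase 2 (constant speed): v₀ = 8.50 m/s, a = 0 m/s².
v = v₀ + at = 8.50 + (0)(18) = 8.50 m/s
Δx = v₀t + ½at² = 8.50·18 + 0.5·0·18² = 153 m

Phase 3 (accelerating): v₀ = 8.50 m/s, a = 0.7 m/s².
v = v₀ + at → t = (11.5 − 8.50) / 0.7 = 4.29 s
v² = v₀² + 2aΔx → Δx = (11.5² − 8.50²)/(2·0.7) = 42.9 m
Total time = 2.50 + 18.0 + 4.29 = 24.8 s

24.8 s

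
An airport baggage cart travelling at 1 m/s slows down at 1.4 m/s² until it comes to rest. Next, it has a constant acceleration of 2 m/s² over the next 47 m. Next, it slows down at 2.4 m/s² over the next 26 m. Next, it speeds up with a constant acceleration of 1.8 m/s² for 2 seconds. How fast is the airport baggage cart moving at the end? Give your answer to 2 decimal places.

11.55 m/s

Phase 1 (decelerating): v₀ = 1.00 m/s, a = -1.4 m/s².
v = v₀ + at → t = (0 − 1.00) / -1.4 = 0.714 s
v² = v₀² + 2aΔx → Δx = (0² − 1.00²)/(2·-1.4) = 0.357 m

Phase 2 (accelerating): v₀ = 0 m/s, a = 2 m/s².
v² = v₀² + 2aΔx = 0² + 2·2·47 = 188 → v = 13.7 m/s
t = (v − v₀)/a = (13.7 − 0)/2 = 6.86 s

Phase 3 (decelerating): v₀ = 13.7 m/s, a = -2.4 m/s².
v² = v₀² + 2aΔx = 13.7² + 2·-2.4·26 = 63.2 → v = 7.95 m/s
t = (v − v₀)/a = (7.95 − 13.7)/-2.4 = 2.40 s

Phase 4 (accelerating): v₀ = 7.95 m/s, a = 1.8 m/s².
v = v₀ + at = 7.95 + (1.8)(2) = 11.5 m/s
Δx = v₀t + ½at² = 7.95·2 + 0.5·1.8·2² = 19.5 m
Final speed = 11.5 m/s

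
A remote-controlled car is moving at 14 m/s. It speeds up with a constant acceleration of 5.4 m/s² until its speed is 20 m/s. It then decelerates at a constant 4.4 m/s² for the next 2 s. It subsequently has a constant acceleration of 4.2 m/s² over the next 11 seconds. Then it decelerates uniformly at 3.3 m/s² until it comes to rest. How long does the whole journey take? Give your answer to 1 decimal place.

Phase 1 (accelerating): v₀ = 14.0 m/s, a = 5.4 m/s².
v = v₀ + at → t = (20 − 14.0) / 5.4 = 1.11 s
v² = v₀² + 2aΔx → Δx = (20² − 14.0²)/(2·5.4) = 18.9 m

Phase 2 (decelerating): v₀ = 20.0 m/s, a = -4.4 m/s².
v = v₀ + at = 20.0 + (-4.4)(2) = 11.2 m/s
Δx = v₀t + ½at² = 20.0·2 + 0.5·-4.4·2² = 31.2 m

Phase 3 (accelerating): v₀ = 11.2 m/s, a = 4.2 m/s².
v = v₀ + at = 11.2 + (4.2)(11) = 57.4 m/s
Δx = v₀t + ½at² = 11.2·11 + 0.5·4.2·11² = 377 m

Phase 4 (decelerating): v₀ = 57.4 m/s, a = -3.3 m/s².
v = v₀ + at → t = (0 − 57.4) / -3.3 = 17.4 s
v² = v₀² + 2aΔx → Δx = (0² − 57.4²)/(2·-3.3) = 499 m
Total time = 1.11 + 2.00 + 11.0 + 17.4 = 31.5 s

31.5 s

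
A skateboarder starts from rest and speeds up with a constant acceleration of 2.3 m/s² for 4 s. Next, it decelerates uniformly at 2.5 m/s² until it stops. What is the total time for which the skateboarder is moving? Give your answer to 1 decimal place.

Phase 1 (accelerating): v₀ = 0 m/s, a = 2.3 m/s².
v = v₀ + at = 0 + (2.3)(4) = 9.20 m/s
Δx = v₀t + ½at² = 0·4 + 0.5·2.3·4² = 18.4 m

Phase 2 (decelerating): v₀ = 9.20 m/s, a = -2.5 m/s².
v = v₀ + at → t = (0 − 9.20) / -2.5 = 3.68 s
v² = v₀² + 2aΔx → Δx = (0² − 9.20²)/(2·-2.5) = 16.9 m
Total time = 4.00 + 3.68 = 7.68 s

7.7 s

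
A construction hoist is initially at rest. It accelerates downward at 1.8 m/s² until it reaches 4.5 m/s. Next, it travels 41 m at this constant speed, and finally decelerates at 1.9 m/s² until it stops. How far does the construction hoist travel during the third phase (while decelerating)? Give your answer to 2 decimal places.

Phase 1 (accelerating): v₀ = 0 m/s, a = 1.8 m/s².
v = v₀ + at → t = (4.5 − 0) / 1.8 = 2.50 s
v² = v₀² + 2aΔx → Δx = (4.5² − 0²)/(2·1.8) = 5.62 m

Phase 2 (constant speed): v₀ = 4.50 m/s, a = 0 m/s².
Constant speed: t = d/v = 41/4.50 = 9.11 s

Phase 3 (decelerating): v₀ = 4.50 m/s, a = -1.9 m/s².
v = v₀ + at → t = (0 − 4.50) / -1.9 = 2.37 s
v² = v₀² + 2aΔx → Δx = (0² − 4.50²)/(2·-1.9) = 5.33 m
Distance in phase 3 = 5.33 m

5.33 m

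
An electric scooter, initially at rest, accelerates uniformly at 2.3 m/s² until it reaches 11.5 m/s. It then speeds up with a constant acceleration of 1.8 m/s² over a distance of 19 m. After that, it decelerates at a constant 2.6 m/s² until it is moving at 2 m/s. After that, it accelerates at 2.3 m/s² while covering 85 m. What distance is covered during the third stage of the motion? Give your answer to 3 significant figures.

Phase 1 (accelerating): v₀ = 0 m/s, a = 2.3 m/s².
v = v₀ + at → t = (11.5 − 0) / 2.3 = 5.00 s
v² = v₀² + 2aΔx → Δx = (11.5² − 0²)/(2·2.3) = 28.8 m

Phase 2 (accelerating): v₀ = 11.5 m/s, a = 1.8 m/s².
v² = v₀² + 2aΔx = 11.5² + 2·1.8·19 = 201 → v = 14.2 m/s
t = (v − v₀)/a = (14.2 − 11.5)/1.8 = 1.48 s

Phase 3 (decelerating): v₀ = 14.2 m/s, a = -2.6 m/s².
v = v₀ + at → t = (2 − 14.2) / -2.6 = 4.68 s
v² = v₀² + 2aΔx → Δx = (2² − 14.2²)/(2·-2.6) = 37.8 m
Distance in phase 3 = 37.8 m

37.8 m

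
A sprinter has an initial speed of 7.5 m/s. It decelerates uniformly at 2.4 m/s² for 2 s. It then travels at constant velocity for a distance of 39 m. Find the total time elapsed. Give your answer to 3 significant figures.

16.4 s

Phase 1 (decelerating): v₀ = 7.50 m/s, a = -2.4 m/s².
v = v₀ + at = 7.50 + (-2.4)(2) = 2.70 m/s
Δx = v₀t + ½at² = 7.50·2 + 0.5·-2.4·2² = 10.2 m

Phase 2 (constant speed): v₀ = 2.70 m/s, a = 0 m/s².
Constant speed: t = d/v = 39/2.70 = 14.4 s
Total time = 2.00 + 14.4 = 16.4 s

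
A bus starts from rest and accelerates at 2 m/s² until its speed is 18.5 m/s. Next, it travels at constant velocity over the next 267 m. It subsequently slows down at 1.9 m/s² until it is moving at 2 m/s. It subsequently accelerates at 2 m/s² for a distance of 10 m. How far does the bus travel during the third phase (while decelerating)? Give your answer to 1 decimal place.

89.0 m

Phase 1 (accelerating): v₀ = 0 m/s, a = 2 m/s².
v = v₀ + at → t = (18.5 − 0) / 2 = 9.25 s
v² = v₀² + 2aΔx → Δx = (18.5² − 0²)/(2·2) = 85.6 m

Phase 2 (constant speed): v₀ = 18.5 m/s, a = 0 m/s².
Constant speed: t = d/v = 267/18.5 = 14.4 s

Phase 3 (decelerating): v₀ = 18.5 m/s, a = -1.9 m/s².
v = v₀ + at → t = (2 − 18.5) / -1.9 = 8.68 s
v² = v₀² + 2aΔx → Δx = (2² − 18.5²)/(2·-1.9) = 89.0 m
Distance in phase 3 = 89.0 m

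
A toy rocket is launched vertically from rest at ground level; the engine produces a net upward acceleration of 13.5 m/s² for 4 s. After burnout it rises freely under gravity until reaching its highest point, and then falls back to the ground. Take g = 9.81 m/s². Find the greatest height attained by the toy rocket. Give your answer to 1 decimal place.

Phase 1 (powered ascent): v₀ = 0 m/s, a = 13.5 m/s².
v = v₀ + at = 0 + (13.5)(4) = 54.0 m/s
Δx = v₀t + ½at² = 0·4 + 0.5·13.5·4² = 108 m

Phase 2 (coasting upward): v₀ = 54.0 m/s, a = -9.81 m/s².
v = v₀ + at → t = (0 − 54.0) / -9.81 = 5.50 s
v² = v₀² + 2aΔx → Δx = (0² − 54.0²)/(2·-9.81) = 149 m
Maximum height = 108 + 149 = 257 m

256.6 m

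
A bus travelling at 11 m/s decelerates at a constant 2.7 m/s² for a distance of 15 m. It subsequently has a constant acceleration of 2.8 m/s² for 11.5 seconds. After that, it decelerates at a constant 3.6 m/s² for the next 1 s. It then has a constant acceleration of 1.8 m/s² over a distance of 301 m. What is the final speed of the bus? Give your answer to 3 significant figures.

Phase 1 (decelerating): v₀ = 11.0 m/s, a = -2.7 m/s².
v² = v₀² + 2aΔx = 11.0² + 2·-2.7·15 = 40.0 → v = 6.32 m/s
t = (v − v₀)/a = (6.32 − 11.0)/-2.7 = 1.73 s

Phase 2 (accelerating): v₀ = 6.32 m/s, a = 2.8 m/s².
v = v₀ + at = 6.32 + (2.8)(11.5) = 38.5 m/s
Δx = v₀t + ½at² = 6.32·11.5 + 0.5·2.8·11.5² = 258 m

Phase 3 (decelerating): v₀ = 38.5 m/s, a = -3.6 m/s².
v = v₀ + at = 38.5 + (-3.6)(1) = 34.9 m/s
Δx = v₀t + ½at² = 38.5·1 + 0.5·-3.6·1² = 36.7 m

Phase 4 (accelerating): v₀ = 34.9 m/s, a = 1.8 m/s².
v² = v₀² + 2aΔx = 34.9² + 2·1.8·301 = 2300 → v = 48.0 m/s
t = (v − v₀)/a = (48.0 − 34.9)/1.8 = 7.26 s
Final speed = 48.0 m/s

48.0 m/s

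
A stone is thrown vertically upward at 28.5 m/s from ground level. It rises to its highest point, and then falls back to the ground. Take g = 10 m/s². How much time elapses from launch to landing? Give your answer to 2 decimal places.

Phase 1 (rising): v₀ = 28.5 m/s, a = -10 m/s².
v = v₀ + at → t = (0 − 28.5) / -10 = 2.85 s
v² = v₀² + 2aΔx → Δx = (0² − 28.5²)/(2·-10) = 40.6 m

Phase 2 (falling): v₀ = 0 m/s, a = -10 m/s².
Falls 40.6 m from rest: t = √(2·40.6/10) = 2.85 s; v = g·t = 28.5 m/s.
Total time = 2.85 + 2.85 = 5.70 s

5.70 s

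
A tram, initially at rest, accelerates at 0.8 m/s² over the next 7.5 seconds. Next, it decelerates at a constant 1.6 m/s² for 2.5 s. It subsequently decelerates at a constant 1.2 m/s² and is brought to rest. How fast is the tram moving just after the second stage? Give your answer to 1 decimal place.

2.0 m/s

Phase 1 (accelerating): v₀ = 0 m/s, a = 0.8 m/s².
v = v₀ + at = 0 + (0.8)(7.5) = 6.00 m/s
Δx = v₀t + ½at² = 0·7.5 + 0.5·0.8·7.5² = 22.5 m

Phase 2 (decelerating): v₀ = 6.00 m/s, a = -1.6 m/s².
v = v₀ + at = 6.00 + (-1.6)(2.5) = 2.00 m/s
Δx = v₀t + ½at² = 6.00·2.5 + 0.5·-1.6·2.5² = 10.0 m
Speed at end of phase 2 = 2.00 m/s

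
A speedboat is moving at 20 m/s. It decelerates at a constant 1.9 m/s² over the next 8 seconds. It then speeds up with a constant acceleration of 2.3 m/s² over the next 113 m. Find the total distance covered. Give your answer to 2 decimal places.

212.20 m

Phase 1 (decelerating): v₀ = 20.0 m/s, a = -1.9 m/s².
v = v₀ + at = 20.0 + (-1.9)(8) = 4.80 m/s
Δx = v₀t + ½at² = 20.0·8 + 0.5·-1.9·8² = 99.2 m

Phase 2 (accelerating): v₀ = 4.80 m/s, a = 2.3 m/s².
v² = v₀² + 2aΔx = 4.80² + 2·2.3·113 = 543 → v = 23.3 m/s
t = (v − v₀)/a = (23.3 − 4.80)/2.3 = 8.04 s
Total distance = 99.2 + 113 = 212 m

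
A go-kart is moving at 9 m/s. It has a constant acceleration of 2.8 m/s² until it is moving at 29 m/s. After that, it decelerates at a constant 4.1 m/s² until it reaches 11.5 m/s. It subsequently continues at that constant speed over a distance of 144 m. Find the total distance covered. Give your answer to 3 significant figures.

Phase 1 (accelerating): v₀ = 9.00 m/s, a = 2.8 m/s².
v = v₀ + at → t = (29 − 9.00) / 2.8 = 7.14 s
v² = v₀² + 2aΔx → Δx = (29² − 9.00²)/(2·2.8) = 136 m

Phase 2 (decelerating): v₀ = 29.0 m/s, a = -4.1 m/s².
v = v₀ + at → t = (11.5 − 29.0) / -4.1 = 4.27 s
v² = v₀² + 2aΔx → Δx = (11.5² − 29.0²)/(2·-4.1) = 86.4 m

Phase 3 (constant speed): v₀ = 11.5 m/s, a = 0 m/s².
Constant speed: t = d/v = 144/11.5 = 12.5 s
Total distance = 136 + 86.4 + 144 = 366 m

366 m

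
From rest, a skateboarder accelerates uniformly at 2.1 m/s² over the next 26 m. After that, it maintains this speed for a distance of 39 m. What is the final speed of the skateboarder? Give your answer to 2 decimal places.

10.45 m/s

Phase 1 (accelerating): v₀ = 0 m/s, a = 2.1 m/s².
v² = v₀² + 2aΔx = 0² + 2·2.1·26 = 109 → v = 10.4 m/s
t = (v − v₀)/a = (10.4 − 0)/2.1 = 4.98 s

Phase 2 (constant speed): v₀ = 10.4 m/s, a = 0 m/s².
Constant speed: t = d/v = 39/10.4 = 3.73 s
Final speed = 10.4 m/s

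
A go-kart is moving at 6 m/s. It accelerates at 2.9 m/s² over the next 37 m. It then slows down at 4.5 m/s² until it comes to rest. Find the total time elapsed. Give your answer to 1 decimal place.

6.9 s

Phase 1 (accelerating): v₀ = 6.00 m/s, a = 2.9 m/s².
v² = v₀² + 2aΔx = 6.00² + 2·2.9·37 = 251 → v = 15.8 m/s
t = (v − v₀)/a = (15.8 − 6.00)/2.9 = 3.39 s

Phase 2 (decelerating): v₀ = 15.8 m/s, a = -4.5 m/s².
v = v₀ + at → t = (0 − 15.8) / -4.5 = 3.52 s
v² = v₀² + 2aΔx → Δx = (0² − 15.8²)/(2·-4.5) = 27.8 m
Total time = 3.39 + 3.52 = 6.91 s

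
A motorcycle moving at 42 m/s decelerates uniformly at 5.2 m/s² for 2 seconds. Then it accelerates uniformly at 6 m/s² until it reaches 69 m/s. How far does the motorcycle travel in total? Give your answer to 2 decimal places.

387.14 m

Phase 1 (decelerating): v₀ = 42.0 m/s, a = -5.2 m/s².
v = v₀ + at = 42.0 + (-5.2)(2) = 31.6 m/s
Δx = v₀t + ½at² = 42.0·2 + 0.5·-5.2·2² = 73.6 m

Phase 2 (accelerating): v₀ = 31.6 m/s, a = 6 m/s².
v = v₀ + at → t = (69 − 31.6) / 6 = 6.23 s
v² = v₀² + 2aΔx → Δx = (69² − 31.6²)/(2·6) = 314 m
Total distance = 73.6 + 314 = 387 m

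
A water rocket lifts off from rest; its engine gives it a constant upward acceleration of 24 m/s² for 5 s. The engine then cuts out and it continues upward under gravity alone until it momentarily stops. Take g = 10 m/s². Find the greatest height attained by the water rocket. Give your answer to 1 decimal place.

1020.0 m

Phase 1 (powered ascent): v₀ = 0 m/s, a = 24 m/s².
v = v₀ + at = 0 + (24)(5) = 120 m/s
Δx = v₀t + ½at² = 0·5 + 0.5·24·5² = 300 m

Phase 2 (coasting upward): v₀ = 120 m/s, a = -10 m/s².
v = v₀ + at → t = (0 − 120) / -10 = 12.0 s
v² = v₀² + 2aΔx → Δx = (0² − 120²)/(2·-10) = 720 m
Maximum height = 300 + 720 = 1020 m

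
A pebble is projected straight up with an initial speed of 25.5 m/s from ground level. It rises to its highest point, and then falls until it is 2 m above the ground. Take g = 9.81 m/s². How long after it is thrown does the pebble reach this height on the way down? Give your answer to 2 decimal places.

5.12 s

Phase 1 (rising): v₀ = 25.5 m/s, a = -9.81 m/s².
v = v₀ + at → t = (0 − 25.5) / -9.81 = 2.60 s
v² = v₀² + 2aΔx → Δx = (0² − 25.5²)/(2·-9.81) = 33.1 m

Phase 2 (falling): v₀ = 0 m/s, a = -9.81 m/s².
Falls 31.1 m from rest: t = √(2·31.1/9.81) = 2.52 s; v = g·t = 24.7 m/s.
Total time = 2.60 + 2.52 = 5.12 s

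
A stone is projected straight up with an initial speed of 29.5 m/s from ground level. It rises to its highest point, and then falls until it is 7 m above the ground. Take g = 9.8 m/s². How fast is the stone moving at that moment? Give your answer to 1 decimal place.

27.1 m/s

Phase 1 (rising): v₀ = 29.5 m/s, a = -9.8 m/s².
v = v₀ + at → t = (0 − 29.5) / -9.8 = 3.01 s
v² = v₀² + 2aΔx → Δx = (0² − 29.5²)/(2·-9.8) = 44.4 m

Phase 2 (falling): v₀ = 0 m/s, a = -9.8 m/s².
Falls 37.4 m from rest: t = √(2·37.4/9.8) = 2.76 s; v = g·t = 27.1 m/s.
Final speed = 27.1 m/s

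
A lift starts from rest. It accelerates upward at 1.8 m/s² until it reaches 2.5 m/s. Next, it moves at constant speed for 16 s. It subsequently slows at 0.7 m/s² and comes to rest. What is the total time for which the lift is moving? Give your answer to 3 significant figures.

21.0 s

Phase 1 (accelerating): v₀ = 0 m/s, a = 1.8 m/s².
v = v₀ + at → t = (2.5 − 0) / 1.8 = 1.39 s
v² = v₀² + 2aΔx → Δx = (2.5² − 0²)/(2·1.8) = 1.74 m

Phase 2 (constant speed): v₀ = 2.50 m/s, a = 0 m/s².
v = v₀ + at = 2.50 + (0)(16) = 2.50 m/s
Δx = v₀t + ½at² = 2.50·16 + 0.5·0·16² = 40.0 m

Phase 3 (decelerating): v₀ = 2.50 m/s, a = -0.7 m/s².
v = v₀ + at → t = (0 − 2.50) / -0.7 = 3.57 s
v² = v₀² + 2aΔx → Δx = (0² − 2.50²)/(2·-0.7) = 4.46 m
Total time = 1.39 + 16.0 + 3.57 = 21.0 s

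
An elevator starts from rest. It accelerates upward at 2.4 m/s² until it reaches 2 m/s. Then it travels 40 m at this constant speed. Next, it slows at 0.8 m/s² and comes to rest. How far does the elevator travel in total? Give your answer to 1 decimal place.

Phase 1 (accelerating): v₀ = 0 m/s, a = 2.4 m/s².
v = v₀ + at → t = (2 − 0) / 2.4 = 0.833 s
v² = v₀² + 2aΔx → Δx = (2² − 0²)/(2·2.4) = 0.833 m

Phase 2 (constant speed): v₀ = 2.00 m/s, a = 0 m/s².
Constant speed: t = d/v = 40/2.00 = 20.0 s

Phase 3 (decelerating): v₀ = 2.00 m/s, a = -0.8 m/s².
v = v₀ + at → t = (0 − 2.00) / -0.8 = 2.50 s
v² = v₀² + 2aΔx → Δx = (0² − 2.00²)/(2·-0.8) = 2.50 m
Total distance = 0.833 + 40.0 + 2.50 = 43.3 m

43.3 m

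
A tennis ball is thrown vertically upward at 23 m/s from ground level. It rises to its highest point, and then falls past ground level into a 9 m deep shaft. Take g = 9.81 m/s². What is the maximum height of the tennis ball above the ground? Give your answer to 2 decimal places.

26.96 m

Phase 1 (rising): v₀ = 23.0 m/s, a = -9.81 m/s².
v = v₀ + at → t = (0 − 23.0) / -9.81 = 2.34 s
v² = v₀² + 2aΔx → Δx = (0² − 23.0²)/(2·-9.81) = 27.0 m
Maximum height = 27.0 m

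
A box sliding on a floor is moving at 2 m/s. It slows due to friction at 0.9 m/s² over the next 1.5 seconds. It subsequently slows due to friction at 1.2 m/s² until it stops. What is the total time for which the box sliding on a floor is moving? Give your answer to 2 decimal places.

Phase 1 (decelerating): v₀ = 2.00 m/s, a = -0.9 m/s².
v = v₀ + at = 2.00 + (-0.9)(1.5) = 0.650 m/s
Δx = v₀t + ½at² = 2.00·1.5 + 0.5·-0.9·1.5² = 1.99 m

Phase 2 (decelerating): v₀ = 0.650 m/s, a = -1.2 m/s².
v = v₀ + at → t = (0 − 0.650) / -1.2 = 0.542 s
v² = v₀² + 2aΔx → Δx = (0² − 0.650²)/(2·-1.2) = 0.176 m
Total time = 1.50 + 0.542 = 2.04 s

2.04 s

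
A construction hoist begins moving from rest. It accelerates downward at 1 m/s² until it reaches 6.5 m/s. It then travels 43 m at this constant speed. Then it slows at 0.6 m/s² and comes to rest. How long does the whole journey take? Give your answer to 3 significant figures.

Phase 1 (accelerating): v₀ = 0 m/s, a = 1 m/s².
v = v₀ + at → t = (6.5 − 0) / 1 = 6.50 s
v² = v₀² + 2aΔx → Δx = (6.5² − 0²)/(2·1) = 21.1 m

Phase 2 (constant speed): v₀ = 6.50 m/s, a = 0 m/s².
Constant speed: t = d/v = 43/6.50 = 6.62 s

Phase 3 (decelerating): v₀ = 6.50 m/s, a = -0.6 m/s².
v = v₀ + at → t = (0 − 6.50) / -0.6 = 10.8 s
v² = v₀² + 2aΔx → Δx = (0² − 6.50²)/(2·-0.6) = 35.2 m
Total time = 6.50 + 6.62 + 10.8 = 23.9 s

23.9 s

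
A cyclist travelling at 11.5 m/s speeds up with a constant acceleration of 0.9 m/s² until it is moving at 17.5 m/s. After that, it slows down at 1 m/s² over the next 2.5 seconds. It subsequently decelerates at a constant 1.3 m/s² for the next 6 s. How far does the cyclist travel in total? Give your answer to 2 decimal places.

Phase 1 (accelerating): v₀ = 11.5 m/s, a = 0.9 m/s².
v = v₀ + at → t = (17.5 − 11.5) / 0.9 = 6.67 s
v² = v₀² + 2aΔx → Δx = (17.5² − 11.5²)/(2·0.9) = 96.7 m

Phase 2 (decelerating): v₀ = 17.5 m/s, a = -1 m/s².
v = v₀ + at = 17.5 + (-1)(2.5) = 15.0 m/s
Δx = v₀t + ½at² = 17.5·2.5 + 0.5·-1·2.5² = 40.6 m

Phase 3 (decelerating): v₀ = 15.0 m/s, a = -1.3 m/s².
v = v₀ + at = 15.0 + (-1.3)(6) = 7.20 m/s
Δx = v₀t + ½at² = 15.0·6 + 0.5·-1.3·6² = 66.6 m
Total distance = 96.7 + 40.6 + 66.6 = 204 m

203.89 m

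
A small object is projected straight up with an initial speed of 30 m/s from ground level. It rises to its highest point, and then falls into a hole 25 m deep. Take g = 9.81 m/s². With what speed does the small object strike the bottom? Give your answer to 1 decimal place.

Phase 1 (rising): v₀ = 30.0 m/s, a = -9.81 m/s².
v = v₀ + at → t = (0 − 30.0) / -9.81 = 3.06 s
v² = v₀² + 2aΔx → Δx = (0² − 30.0²)/(2·-9.81) = 45.9 m

Phase 2 (falling): v₀ = 0 m/s, a = -9.81 m/s².
Falls 70.9 m from rest: t = √(2·70.9/9.81) = 3.80 s; v = g·t = 37.3 m/s.
Final speed = 37.3 m/s

37.3 m/s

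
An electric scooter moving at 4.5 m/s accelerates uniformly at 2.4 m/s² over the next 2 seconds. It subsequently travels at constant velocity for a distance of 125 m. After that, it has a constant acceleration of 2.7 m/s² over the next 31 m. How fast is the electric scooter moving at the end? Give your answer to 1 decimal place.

15.9 m/s

Phase 1 (accelerating): v₀ = 4.50 m/s, a = 2.4 m/s².
v = v₀ + at = 4.50 + (2.4)(2) = 9.30 m/s
Δx = v₀t + ½at² = 4.50·2 + 0.5·2.4·2² = 13.8 m

Phase 2 (constant speed): v₀ = 9.30 m/s, a = 0 m/s².
Constant speed: t = d/v = 125/9.30 = 13.4 s

Phase 3 (accelerating): v₀ = 9.30 m/s, a = 2.7 m/s².
v² = v₀² + 2aΔx = 9.30² + 2·2.7·31 = 254 → v = 15.9 m/s
t = (v − v₀)/a = (15.9 − 9.30)/2.7 = 2.46 s
Final speed = 15.9 m/s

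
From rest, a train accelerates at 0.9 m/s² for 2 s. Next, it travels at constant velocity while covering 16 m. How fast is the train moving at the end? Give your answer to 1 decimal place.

1.8 m/s

Phase 1 (accelerating): v₀ = 0 m/s, a = 0.9 m/s².
v = v₀ + at = 0 + (0.9)(2) = 1.80 m/s
Δx = v₀t + ½at² = 0·2 + 0.5·0.9·2² = 1.80 m

Phase 2 (constant speed): v₀ = 1.80 m/s, a = 0 m/s².
Constant speed: t = d/v = 16/1.80 = 8.89 s
Final speed = 1.80 m/s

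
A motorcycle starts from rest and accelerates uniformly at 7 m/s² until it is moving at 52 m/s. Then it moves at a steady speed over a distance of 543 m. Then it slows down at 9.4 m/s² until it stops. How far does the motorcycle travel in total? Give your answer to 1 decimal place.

Phase 1 (accelerating): v₀ = 0 m/s, a = 7 m/s².
v = v₀ + at → t = (52 − 0) / 7 = 7.43 s
v² = v₀² + 2aΔx → Δx = (52² − 0²)/(2·7) = 193 m

Phase 2 (constant speed): v₀ = 52.0 m/s, a = 0 m/s².
Constant speed: t = d/v = 543/52.0 = 10.4 s

Phase 3 (decelerating): v₀ = 52.0 m/s, a = -9.4 m/s².
v = v₀ + at → t = (0 − 52.0) / -9.4 = 5.53 s
v² = v₀² + 2aΔx → Δx = (0² − 52.0²)/(2·-9.4) = 144 m
Total distance = 193 + 543 + 144 = 880 m

880.0 m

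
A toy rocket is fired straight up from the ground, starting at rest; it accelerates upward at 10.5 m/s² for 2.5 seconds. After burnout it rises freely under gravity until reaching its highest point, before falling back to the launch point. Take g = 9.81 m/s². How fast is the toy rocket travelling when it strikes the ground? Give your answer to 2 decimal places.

Phase 1 (powered ascent): v₀ = 0 m/s, a = 10.5 m/s².
v = v₀ + at = 0 + (10.5)(2.5) = 26.2 m/s
Δx = v₀t + ½at² = 0·2.5 + 0.5·10.5·2.5² = 32.8 m

Phase 2 (coasting upward): v₀ = 26.2 m/s, a = -9.81 m/s².
v = v₀ + at → t = (0 − 26.2) / -9.81 = 2.68 s
v² = v₀² + 2aΔx → Δx = (0² − 26.2²)/(2·-9.81) = 35.1 m

Phase 3 (free fall): v₀ = 0 m/s, a = -9.81 m/s².
Falls 67.9 m from rest: t = √(2·67.9/9.81) = 3.72 s; v = g·t = 36.5 m/s.
Impact speed = 36.5 m/s

36.51 m/s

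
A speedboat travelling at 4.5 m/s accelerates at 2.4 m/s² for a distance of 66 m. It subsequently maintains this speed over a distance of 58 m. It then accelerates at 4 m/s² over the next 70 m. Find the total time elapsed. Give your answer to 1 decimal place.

Phase 1 (accelerating): v₀ = 4.50 m/s, a = 2.4 m/s².
v² = v₀² + 2aΔx = 4.50² + 2·2.4·66 = 337 → v = 18.4 m/s
t = (v − v₀)/a = (18.4 − 4.50)/2.4 = 5.77 s

Phase 2 (constant speed): v₀ = 18.4 m/s, a = 0 m/s².
Constant speed: t = d/v = 58/18.4 = 3.16 s

Phase 3 (accelerating): v₀ = 18.4 m/s, a = 4 m/s².
v² = v₀² + 2aΔx = 18.4² + 2·4·70 = 897 → v = 30.0 m/s
t = (v − v₀)/a = (30.0 − 18.4)/4 = 2.90 s
Total time = 5.77 + 3.16 + 2.90 = 11.8 s

11.8 s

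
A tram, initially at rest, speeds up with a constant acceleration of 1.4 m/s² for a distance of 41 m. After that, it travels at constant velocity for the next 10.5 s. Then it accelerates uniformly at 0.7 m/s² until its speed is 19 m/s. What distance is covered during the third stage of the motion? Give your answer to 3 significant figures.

Phase 1 (accelerating): v₀ = 0 m/s, a = 1.4 m/s².
v² = v₀² + 2aΔx = 0² + 2·1.4·41 = 115 → v = 10.7 m/s
t = (v − v₀)/a = (10.7 − 0)/1.4 = 7.65 s

Phase 2 (constant speed): v₀ = 10.7 m/s, a = 0 m/s².
v = v₀ + at = 10.7 + (0)(10.5) = 10.7 m/s
Δx = v₀t + ½at² = 10.7·10.5 + 0.5·0·10.5² = 113 m

Phase 3 (accelerating): v₀ = 10.7 m/s, a = 0.7 m/s².
v = v₀ + at → t = (19 − 10.7) / 0.7 = 11.8 s
v² = v₀² + 2aΔx → Δx = (19² − 10.7²)/(2·0.7) = 176 m
Distance in phase 3 = 176 m

176 m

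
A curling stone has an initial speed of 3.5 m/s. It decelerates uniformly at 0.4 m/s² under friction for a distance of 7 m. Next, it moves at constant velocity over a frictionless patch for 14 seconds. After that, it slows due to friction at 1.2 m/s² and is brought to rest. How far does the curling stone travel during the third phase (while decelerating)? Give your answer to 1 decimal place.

Phase 1 (decelerating): v₀ = 3.50 m/s, a = -0.4 m/s².
v² = v₀² + 2aΔx = 3.50² + 2·-0.4·7 = 6.65 → v = 2.58 m/s
t = (v − v₀)/a = (2.58 − 3.50)/-0.4 = 2.30 s

Phase 2 (constant speed): v₀ = 2.58 m/s, a = 0 m/s².
v = v₀ + at = 2.58 + (0)(14) = 2.58 m/s
Δx = v₀t + ½at² = 2.58·14 + 0.5·0·14² = 36.1 m

Phase 3 (decelerating): v₀ = 2.58 m/s, a = -1.2 m/s².
v = v₀ + at → t = (0 − 2.58) / -1.2 = 2.15 s
v² = v₀² + 2aΔx → Δx = (0² − 2.58²)/(2·-1.2) = 2.77 m
Distance in phase 3 = 2.77 m

2.8 m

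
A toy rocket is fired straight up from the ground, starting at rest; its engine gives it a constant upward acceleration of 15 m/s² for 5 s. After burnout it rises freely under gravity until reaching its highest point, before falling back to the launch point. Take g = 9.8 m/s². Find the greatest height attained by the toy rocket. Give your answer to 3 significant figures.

Phase 1 (powered ascent): v₀ = 0 m/s, a = 15 m/s².
v = v₀ + at = 0 + (15)(5) = 75.0 m/s
Δx = v₀t + ½at² = 0·5 + 0.5·15·5² = 188 m

Phase 2 (coasting upward): v₀ = 75.0 m/s, a = -9.8 m/s².
v = v₀ + at → t = (0 − 75.0) / -9.8 = 7.65 s
v² = v₀² + 2aΔx → Δx = (0² − 75.0²)/(2·-9.8) = 287 m
Maximum height = 188 + 287 = 474 m

474 m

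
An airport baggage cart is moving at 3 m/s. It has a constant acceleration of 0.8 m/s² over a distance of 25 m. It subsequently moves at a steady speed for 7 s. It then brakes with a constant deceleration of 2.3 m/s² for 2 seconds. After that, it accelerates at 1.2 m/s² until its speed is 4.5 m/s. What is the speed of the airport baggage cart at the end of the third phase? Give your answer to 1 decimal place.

Phase 1 (accelerating): v₀ = 3.00 m/s, a = 0.8 m/s².
v² = v₀² + 2aΔx = 3.00² + 2·0.8·25 = 49.0 → v = 7.00 m/s
t = (v − v₀)/a = (7.00 − 3.00)/0.8 = 5.00 s

Phase 2 (constant speed): v₀ = 7.00 m/s, a = 0 m/s².
v = v₀ + at = 7.00 + (0)(7) = 7.00 m/s
Δx = v₀t + ½at² = 7.00·7 + 0.5·0·7² = 49.0 m

Phase 3 (decelerating): v₀ = 7.00 m/s, a = -2.3 m/s².
v = v₀ + at = 7.00 + (-2.3)(2) = 2.40 m/s
Δx = v₀t + ½at² = 7.00·2 + 0.5·-2.3·2² = 9.40 m
Speed at end of phase 3 = 2.40 m/s

2.4 m/s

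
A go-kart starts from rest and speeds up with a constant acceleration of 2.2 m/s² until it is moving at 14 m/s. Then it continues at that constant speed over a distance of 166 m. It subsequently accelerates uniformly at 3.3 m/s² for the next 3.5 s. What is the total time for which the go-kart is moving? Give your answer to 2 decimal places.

Phase 1 (accelerating): v₀ = 0 m/s, a = 2.2 m/s².
v = v₀ + at → t = (14 − 0) / 2.2 = 6.36 s
v² = v₀² + 2aΔx → Δx = (14² − 0²)/(2·2.2) = 44.5 m

Phase 2 (constant speed): v₀ = 14.0 m/s, a = 0 m/s².
Constant speed: t = d/v = 166/14.0 = 11.9 s

Phase 3 (accelerating): v₀ = 14.0 m/s, a = 3.3 m/s².
v = v₀ + at = 14.0 + (3.3)(3.5) = 25.5 m/s
Δx = v₀t + ½at² = 14.0·3.5 + 0.5·3.3·3.5² = 69.2 m
Total time = 6.36 + 11.9 + 3.50 = 21.7 s

21.72 s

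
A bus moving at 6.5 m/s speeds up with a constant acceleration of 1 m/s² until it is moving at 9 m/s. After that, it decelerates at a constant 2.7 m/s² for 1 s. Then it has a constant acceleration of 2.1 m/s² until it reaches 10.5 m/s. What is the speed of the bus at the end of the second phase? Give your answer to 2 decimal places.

6.30 m/s

Phase 1 (accelerating): v₀ = 6.50 m/s, a = 1 m/s².
v = v₀ + at → t = (9 − 6.50) / 1 = 2.50 s
v² = v₀² + 2aΔx → Δx = (9² − 6.50²)/(2·1) = 19.4 m

Phase 2 (decelerating): v₀ = 9.00 m/s, a = -2.7 m/s².
v = v₀ + at = 9.00 + (-2.7)(1) = 6.30 m/s
Δx = v₀t + ½at² = 9.00·1 + 0.5·-2.7·1² = 7.65 m
Speed at end of phase 2 = 6.30 m/s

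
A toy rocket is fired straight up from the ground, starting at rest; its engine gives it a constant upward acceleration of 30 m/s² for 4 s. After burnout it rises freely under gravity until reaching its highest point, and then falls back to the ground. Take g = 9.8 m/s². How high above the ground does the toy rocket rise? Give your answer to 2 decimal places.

Phase 1 (powered ascent): v₀ = 0 m/s, a = 30 m/s².
v = v₀ + at = 0 + (30)(4) = 120 m/s
Δx = v₀t + ½at² = 0·4 + 0.5·30·4² = 240 m

Phase 2 (coasting upward): v₀ = 120 m/s, a = -9.8 m/s².
v = v₀ + at → t = (0 − 120) / -9.8 = 12.2 s
v² = v₀² + 2aΔx → Δx = (0² − 120²)/(2·-9.8) = 735 m
Maximum height = 240 + 735 = 975 m

974.69 m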